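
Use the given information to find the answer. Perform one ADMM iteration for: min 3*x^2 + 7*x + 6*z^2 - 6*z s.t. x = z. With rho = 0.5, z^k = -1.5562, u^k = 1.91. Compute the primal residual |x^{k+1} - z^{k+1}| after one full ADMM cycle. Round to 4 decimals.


ADMM iteration with rho = 0.5, z^k = -1.5562, u^k = 1.91
Step 1: x-update.
Minimize 3*x^2 + 7*x + (0.5/2)*(x + 1.5562 + 1.91)^2
FOC: (2*3 + 0.5)*x = -7 + 0.5*(-1.5562 - 1.91)
x^{k+1} = -1.3436
Step 2: z-update.
Minimize 6*z^2 - 6*z + (0.5/2)*(-1.3436 - z + 1.91)^2
FOC: (2*6 + 0.5)*z = 6 + 0.5*(-1.3436 + 1.91)
z^{k+1} = 0.5027
Step 3: u-update.
u^{k+1} = 1.91 - 1.3436 - 0.5027 = 0.0638
Step 4: Primal residual = |-1.3436 - 0.5027| = 1.8462


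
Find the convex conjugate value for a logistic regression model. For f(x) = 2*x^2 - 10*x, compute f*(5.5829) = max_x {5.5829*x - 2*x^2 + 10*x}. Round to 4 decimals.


f*(y) = sup_x {y*x - a*x^2 - b*x} = sup_x {(y-b)*x - a*x^2}
FOC: (y - b) - 2a*x = 0 => x* = (y - b)/(2a)
x* = (5.5829 + 10)/(2*2) = 3.8957
f*(5.5829) = (y-b)^2/(4a) = (5.5829 + 10)^2/(4*2)
= 242.8268/8 = 30.3533


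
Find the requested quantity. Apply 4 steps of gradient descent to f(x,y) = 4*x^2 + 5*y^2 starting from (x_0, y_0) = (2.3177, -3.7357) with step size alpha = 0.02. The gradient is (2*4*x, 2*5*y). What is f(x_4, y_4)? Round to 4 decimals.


Gradient descent on f(x,y) = 4*x^2 + 5*y^2.
Starting point: (2.3177, -3.7357), alpha = 0.02
Step 1: grad_x = 2*4*2.3177 = 18.5416, grad_y = 2*5*-3.7357 = -37.357
  x_1 = 2.3177 - 0.02*18.5416 = 1.9469
  y_1 = -3.7357 - 0.02*-37.357 = -2.9886
Step 2: grad_x = 2*4*1.9469 = 15.5749, grad_y = 2*5*-2.9886 = -29.8856
  x_2 = 1.9469 - 0.02*15.5749 = 1.6354
  y_2 = -2.9886 - 0.02*-29.8856 = -2.3908
Step 3: grad_x = 2*4*1.6354 = 13.083, grad_y = 2*5*-2.3908 = -23.9085
  x_3 = 1.6354 - 0.02*13.083 = 1.3737
  y_3 = -2.3908 - 0.02*-23.9085 = -1.9127
Step 4: grad_x = 2*4*1.3737 = 10.9897, grad_y = 2*5*-1.9127 = -19.1268
  x_4 = 1.3737 - 0.02*10.9897 = 1.1539
  y_4 = -1.9127 - 0.02*-19.1268 = -1.5301
f(1.1539, -1.5301) = 4*1.1539^2 + 5*(-1.5301)^2 = 17.0328


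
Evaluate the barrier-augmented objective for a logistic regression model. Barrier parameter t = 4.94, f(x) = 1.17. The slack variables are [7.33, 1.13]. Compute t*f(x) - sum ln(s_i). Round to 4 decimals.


Step 1: Compute log-barrier.
ln values: [1.992, 0.1222]
phi = -(1.992 + 0.1222) = -2.1142
Step 2: Compute augmented objective.
t*f(x) = 4.94*1.17 = 5.7798
Total = 5.7798 - 2.1142 = 3.6656


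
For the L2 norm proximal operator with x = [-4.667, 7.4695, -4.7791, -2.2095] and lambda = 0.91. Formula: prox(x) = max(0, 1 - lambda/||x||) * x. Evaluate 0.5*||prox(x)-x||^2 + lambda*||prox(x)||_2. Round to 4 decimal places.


Step 1: Compute ||x||.
||x|| = 10.2614
Step 2: Compute scaling factor.
scale = max(0, 1 - 0.91/10.2614) = 0.9113
Step 3: prox(x) = [-4.2531, 6.8071, -4.3553, -2.0136]
||prox(x)|| = 9.3514
Step 4: Proximal objective.
0.5*||prox-x||^2 = 0.4141
lambda*||prox|| = 8.5098
Total = 8.9238


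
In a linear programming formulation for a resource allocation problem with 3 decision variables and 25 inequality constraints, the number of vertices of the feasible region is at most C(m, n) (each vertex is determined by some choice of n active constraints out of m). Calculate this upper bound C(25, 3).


Each vertex corresponds to some choice of n active constraints out of m, so the number of vertices is at most C(m, n) = m! / (n!(m-n)!).
m = 25, n = 3
Numerator: 25 * 24 * 23
Denominator: 3! = 6
C(25, 3) = 2300


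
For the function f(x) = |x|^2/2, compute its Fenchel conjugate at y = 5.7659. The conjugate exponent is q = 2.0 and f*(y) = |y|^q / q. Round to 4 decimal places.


The conjugate exponent q satisfies 1/p + 1/q = 1.
p = 2, so q = 2/(2 - 1) = 2.0
|y|^q = 5.7659^2.0 = 33.2456
f*(5.7659) = 33.2456 / 2.0 = 16.6228


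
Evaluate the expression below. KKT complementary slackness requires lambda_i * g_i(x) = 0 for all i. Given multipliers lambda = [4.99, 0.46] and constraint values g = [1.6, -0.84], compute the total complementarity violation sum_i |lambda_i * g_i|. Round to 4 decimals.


KKT complementary slackness check:
lambda_1 * g_1 = 4.99 * 1.6 = 7.984
lambda_2 * g_2 = 0.46 * -0.84 = -0.3864
Total violation = 7.984 + 0.3864 = 8.3704


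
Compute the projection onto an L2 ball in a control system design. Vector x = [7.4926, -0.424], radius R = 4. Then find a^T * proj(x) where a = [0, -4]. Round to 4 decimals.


Step 1: Compute ||x|| (intermediates to 6 decimals).
||x|| = sqrt(7.4926^2 + (-0.424)^2) = 7.504587
Step 2: Project.
Since ||x|| > R, scale = R/||x|| = 4/7.504587 = 0.533007, proj(x) = scale * x
proj(x) = [3.993608, -0.225995]
Step 3: Dot product.
a^T * proj(x) = 0*3.993608 - 4*(-0.225995) = 0.904


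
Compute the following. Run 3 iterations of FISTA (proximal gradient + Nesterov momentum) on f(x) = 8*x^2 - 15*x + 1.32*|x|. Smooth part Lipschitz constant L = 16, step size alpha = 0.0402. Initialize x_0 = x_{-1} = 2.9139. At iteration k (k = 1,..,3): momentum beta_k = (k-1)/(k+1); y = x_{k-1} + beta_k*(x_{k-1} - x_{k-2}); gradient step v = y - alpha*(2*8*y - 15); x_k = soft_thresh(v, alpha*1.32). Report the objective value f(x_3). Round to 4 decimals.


FISTA on f(x) = 8*x^2 - 15*x + 1.32*|x|
L = 16, alpha = 0.0402
Iteration 1: beta = 0.0, y = 2.9139 + 0.0*(2.9139 - 2.9139) = 2.9139
  grad(y) = 31.6224, v = y - alpha*grad = 1.6427
  prox(v) = soft_thresh(1.6427, 0.0531) = 1.5896
Iteration 2: beta = 0.3333, y = 1.5896 + 0.3333*(1.5896 - 2.9139) = 1.1482
  grad(y) = 3.371, v = y - alpha*grad = 1.0127
  prox(v) = soft_thresh(1.0127, 0.0531) = 0.9596
Iteration 3: beta = 0.5, y = 0.9596 + 0.5*(0.9596 - 1.5896) = 0.6446
  grad(y) = -4.6863, v = y - alpha*grad = 0.833
  prox(v) = soft_thresh(0.833, 0.0531) = 0.7799
f(x_3) = 8*0.7799^2 - 15*0.7799 + 1.32*|0.7799| = -5.8031


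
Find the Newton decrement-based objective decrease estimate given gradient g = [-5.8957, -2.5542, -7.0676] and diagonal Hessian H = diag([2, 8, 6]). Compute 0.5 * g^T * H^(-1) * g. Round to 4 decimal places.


Step 1: H is diagonal, so H^(-1) * g = [-2.9479, -0.3193, -1.1779].
Step 2: g^T H^(-1) g = sum_i g_i^2 / H_ii
  = (-5.8957)^2/2 + (-2.5542)^2/8 + (-7.0676)^2/6
  = 17.3796 + 0.8155 + 8.3252 = 26.5203
Step 3: Objective decrease = 0.5 * g^T H^(-1) g = 13.2601


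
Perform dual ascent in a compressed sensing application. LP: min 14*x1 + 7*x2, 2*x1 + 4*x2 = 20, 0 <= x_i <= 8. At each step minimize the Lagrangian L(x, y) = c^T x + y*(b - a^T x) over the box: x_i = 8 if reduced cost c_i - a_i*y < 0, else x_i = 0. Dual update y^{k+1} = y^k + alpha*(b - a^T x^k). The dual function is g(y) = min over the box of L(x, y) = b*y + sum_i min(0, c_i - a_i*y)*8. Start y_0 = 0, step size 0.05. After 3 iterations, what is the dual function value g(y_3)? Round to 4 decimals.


Dual ascent for LP: min 14*x1 + 7*x2, 2*x1 + 4*x2 = 20, 0 <= x_i <= 8
Step 1: y^k = 0.0, reduced costs: (14.0, 7.0)
  x^k = (0.0, 0.0), subgradient = b - a^T x = 20.0
  y^{k+1} = 0.0 + 0.05*20.0 = 1.0
Step 2: y^k = 1.0, reduced costs: (12.0, 3.0)
  x^k = (0.0, 0.0), subgradient = b - a^T x = 20.0
  y^{k+1} = 1.0 + 0.05*20.0 = 2.0
Step 3: y^k = 2.0, reduced costs: (10.0, -1.0)
  x^k = (0.0, 8.0), subgradient = b - a^T x = -12.0
  y^{k+1} = 2.0 + 0.05*-12.0 = 1.4
Dual objective at y_3 = 1.4: reduced costs (11.2, 1.4), box minimizer x = (0.0, 0.0)
g(y_3) = b*y + (c1 - a1*y)*x1 + (c2 - a2*y)*x2 = 20*1.4 + 11.2*0.0 + 1.4*0.0 = 28.0 + 0.0 + 0.0 = 28.0


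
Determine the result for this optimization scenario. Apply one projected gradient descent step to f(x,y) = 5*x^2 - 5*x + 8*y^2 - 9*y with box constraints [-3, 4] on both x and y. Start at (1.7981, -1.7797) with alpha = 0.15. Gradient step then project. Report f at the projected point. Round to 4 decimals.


Step 1: Compute gradient at (1.7981, -1.7797).
grad_x = 2*5*1.7981 - 5 = 12.981
grad_y = 2*8*-1.7797 - 9 = -37.4752
Step 2: Gradient step.
x_raw = 1.7981 - 0.15*12.981 = -0.1491
y_raw = -1.7797 - 0.15*-37.4752 = 3.8416
Step 3: Project onto [-3, 4].
x_proj = clip(-0.1491) = -0.1491
y_proj = clip(3.8416) = 3.8416
Step 4: Evaluate f.
f(-0.1491, 3.8416) = 84.344


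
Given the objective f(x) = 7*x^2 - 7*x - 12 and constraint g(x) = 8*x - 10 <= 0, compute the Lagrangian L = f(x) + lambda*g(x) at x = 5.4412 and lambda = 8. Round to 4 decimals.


Step 1: Evaluate f(x).
f(5.4412) = 7*5.4412^2 - 7*5.4412 - 12 = 157.1582
Step 2: Evaluate g(x).
g(5.4412) = 8*5.4412 - 10 = 33.5296
Step 3: Compute Lagrangian.
L = 157.1582 + 8*33.5296 = 425.395


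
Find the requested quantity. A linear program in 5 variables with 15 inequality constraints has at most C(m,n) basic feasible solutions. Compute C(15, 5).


Each vertex corresponds to some choice of n active constraints out of m, so the number of vertices is at most C(m, n) = m! / (n!(m-n)!).
m = 15, n = 5
Numerator: 15 * 14 * 13 * 12 * 11
Denominator: 5! = 120
C(15, 5) = 3003


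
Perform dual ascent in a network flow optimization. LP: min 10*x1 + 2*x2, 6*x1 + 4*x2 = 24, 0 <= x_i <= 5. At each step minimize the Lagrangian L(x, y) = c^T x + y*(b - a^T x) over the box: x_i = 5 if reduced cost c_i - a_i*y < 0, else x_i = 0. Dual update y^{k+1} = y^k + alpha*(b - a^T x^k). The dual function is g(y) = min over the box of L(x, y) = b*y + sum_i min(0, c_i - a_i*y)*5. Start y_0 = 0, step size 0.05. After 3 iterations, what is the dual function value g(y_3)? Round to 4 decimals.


Dual ascent for LP: min 10*x1 + 2*x2, 6*x1 + 4*x2 = 24, 0 <= x_i <= 5
Step 1: y^k = 0.0, reduced costs: (10.0, 2.0)
  x^k = (0.0, 0.0), subgradient = b - a^T x = 24.0
  y^{k+1} = 0.0 + 0.05*24.0 = 1.2
Step 2: y^k = 1.2, reduced costs: (2.8, -2.8)
  x^k = (0.0, 5.0), subgradient = b - a^T x = 4.0
  y^{k+1} = 1.2 + 0.05*4.0 = 1.4
Step 3: y^k = 1.4, reduced costs: (1.6, -3.6)
  x^k = (0.0, 5.0), subgradient = b - a^T x = 4.0
  y^{k+1} = 1.4 + 0.05*4.0 = 1.6
Dual objective at y_3 = 1.6: reduced costs (0.4, -4.4), box minimizer x = (0.0, 5.0)
g(y_3) = b*y + (c1 - a1*y)*x1 + (c2 - a2*y)*x2 = 24*1.6 + 0.4*0.0 + (-4.4)*5.0 = 38.4 + 0.0 - 22.0 = 16.4


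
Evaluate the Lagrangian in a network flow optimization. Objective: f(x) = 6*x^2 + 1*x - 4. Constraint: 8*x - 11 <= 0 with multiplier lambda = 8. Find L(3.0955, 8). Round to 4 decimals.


Step 1: Evaluate f(x).
f(3.0955) = 6*3.0955^2 + 1*3.0955 - 4 = 56.5882
Step 2: Evaluate g(x).
g(3.0955) = 8*3.0955 - 11 = 13.764
Step 3: Compute Lagrangian.
L = 56.5882 + 8*13.764 = 166.7002


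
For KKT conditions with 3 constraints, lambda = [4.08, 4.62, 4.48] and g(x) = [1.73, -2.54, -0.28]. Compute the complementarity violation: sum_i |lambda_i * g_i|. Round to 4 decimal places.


KKT complementary slackness check:
lambda_1 * g_1 = 4.08 * 1.73 = 7.0584
lambda_2 * g_2 = 4.62 * -2.54 = -11.7348
lambda_3 * g_3 = 4.48 * -0.28 = -1.2544
Total violation = 7.0584 + 11.7348 + 1.2544 = 20.0476


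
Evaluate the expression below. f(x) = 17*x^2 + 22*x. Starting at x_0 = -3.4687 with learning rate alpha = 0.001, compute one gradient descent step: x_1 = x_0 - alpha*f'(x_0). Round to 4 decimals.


We compute the gradient at x_0 and apply the update.
f'(x) = 34*x + 22
f'(-3.4687) = 34*-3.4687 + 22 = -95.9358
x_1 = -3.4687 - 0.001*-95.9358 = -3.3728


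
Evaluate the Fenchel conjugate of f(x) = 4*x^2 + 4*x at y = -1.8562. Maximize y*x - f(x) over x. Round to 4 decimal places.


f*(y) = sup_x {y*x - a*x^2 - b*x} = sup_x {(y-b)*x - a*x^2}
FOC: (y - b) - 2a*x = 0 => x* = (y - b)/(2a)
x* = (-1.8562 - 4)/(2*4) = -0.732
f*(-1.8562) = (y-b)^2/(4a) = (-1.8562 - 4)^2/(4*4)
= 34.2951/16 = 2.1434


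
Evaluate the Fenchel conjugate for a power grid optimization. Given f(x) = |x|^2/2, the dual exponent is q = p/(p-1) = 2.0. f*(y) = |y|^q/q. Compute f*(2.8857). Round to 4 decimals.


The conjugate exponent q satisfies 1/p + 1/q = 1.
p = 2, so q = 2/(2 - 1) = 2.0
|y|^q = 2.8857^2.0 = 8.3273
f*(2.8857) = 8.3273 / 2.0 = 4.1636


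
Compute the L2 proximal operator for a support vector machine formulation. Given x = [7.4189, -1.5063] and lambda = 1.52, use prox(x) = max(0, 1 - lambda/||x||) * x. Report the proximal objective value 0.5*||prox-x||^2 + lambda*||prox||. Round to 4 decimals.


Step 1: Compute ||x||.
||x|| = 7.5703
Step 2: Compute scaling factor.
scale = max(0, 1 - 1.52/7.5703) = 0.7992
Step 3: prox(x) = [5.9293, -1.2039]
||prox(x)|| = 6.0503
Step 4: Proximal objective.
0.5*||prox-x||^2 = 1.1552
lambda*||prox|| = 9.1965
Total = 10.3516


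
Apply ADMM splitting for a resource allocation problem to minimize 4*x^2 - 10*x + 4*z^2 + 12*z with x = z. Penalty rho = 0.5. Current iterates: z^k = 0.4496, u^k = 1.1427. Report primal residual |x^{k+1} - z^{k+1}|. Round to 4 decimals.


ADMM iteration with rho = 0.5, z^k = 0.4496, u^k = 1.1427
Step 1: x-update.
Minimize 4*x^2 - 10*x + (0.5/2)*(x - 0.4496 + 1.1427)^2
FOC: (2*4 + 0.5)*x = 10 + 0.5*(0.4496 - 1.1427)
x^{k+1} = 1.1357
Step 2: z-update.
Minimize 4*z^2 + 12*z + (0.5/2)*(1.1357 - z + 1.1427)^2
FOC: (2*4 + 0.5)*z = -12 + 0.5*(1.1357 + 1.1427)
z^{k+1} = -1.2777
Step 3: u-update.
u^{k+1} = 1.1427 + 1.1357 + 1.2777 = 3.5561
Step 4: Primal residual = |1.1357 + 1.2777| = 2.4134


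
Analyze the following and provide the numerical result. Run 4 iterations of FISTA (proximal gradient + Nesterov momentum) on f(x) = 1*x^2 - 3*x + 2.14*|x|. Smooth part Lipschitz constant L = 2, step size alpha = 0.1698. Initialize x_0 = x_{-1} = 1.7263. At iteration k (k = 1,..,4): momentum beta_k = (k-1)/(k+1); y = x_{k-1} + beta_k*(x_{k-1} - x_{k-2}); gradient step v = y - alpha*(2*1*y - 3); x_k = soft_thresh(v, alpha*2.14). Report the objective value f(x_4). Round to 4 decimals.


FISTA on f(x) = 1*x^2 - 3*x + 2.14*|x|
L = 2, alpha = 0.1698
Iteration 1: beta = 0.0, y = 1.7263 + 0.0*(1.7263 - 1.7263) = 1.7263
  grad(y) = 0.4526, v = y - alpha*grad = 1.6494
  prox(v) = soft_thresh(1.6494, 0.3634) = 1.2861
Iteration 2: beta = 0.3333, y = 1.2861 + 0.3333*(1.2861 - 1.7263) = 1.1393
  grad(y) = -0.7213, v = y - alpha*grad = 1.2618
  prox(v) = soft_thresh(1.2618, 0.3634) = 0.8984
Iteration 3: beta = 0.5, y = 0.8984 + 0.5*(0.8984 - 1.2861) = 0.7046
  grad(y) = -1.5907, v = y - alpha*grad = 0.9747
  prox(v) = soft_thresh(0.9747, 0.3634) = 0.6114
Iteration 4: beta = 0.6, y = 0.6114 + 0.6*(0.6114 - 0.8984) = 0.4391
  grad(y) = -2.1218, v = y - alpha*grad = 0.7994
  prox(v) = soft_thresh(0.7994, 0.3634) = 0.436
f(x_4) = 1*0.436^2 - 3*0.436 + 2.14*|0.436| = -0.1849


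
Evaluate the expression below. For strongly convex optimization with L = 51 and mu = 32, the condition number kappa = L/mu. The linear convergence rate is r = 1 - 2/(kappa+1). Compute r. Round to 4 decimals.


Step 1: Compute the condition number.
kappa = L/mu = 51/32 = 1.5938
Step 2: Compute the convergence rate.
r = 1 - 2/(kappa + 1) = 1 - 2*mu/(L + mu) = (L - mu)/(L + mu) = 19/83 = 0.2289


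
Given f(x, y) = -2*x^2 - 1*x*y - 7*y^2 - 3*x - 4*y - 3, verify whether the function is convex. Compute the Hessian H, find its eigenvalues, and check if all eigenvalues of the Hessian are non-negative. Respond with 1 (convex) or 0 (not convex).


The Hessian of f(x,y) = -2*x^2 - 1*x*y - 7*y^2 - 3*x - 4*y - 3 is:
H = [[-4, -1], [-1, -14]]
Trace = -4 - 14 = -18
Determinant = -4*-14 - (-1)^2 = 55
Discriminant = (-18)^2 - 4*55 = 104.0
Eigenvalues: lambda_1 = -14.099, lambda_2 = -3.901
The function is not convex.

0


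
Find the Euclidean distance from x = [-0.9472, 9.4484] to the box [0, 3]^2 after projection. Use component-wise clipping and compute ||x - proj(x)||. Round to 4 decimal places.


Project each component onto [0, 3].
clip(-0.9472) = 0.0, clip(9.4484) = 3.0
Projection = [0.0, 3.0]
Squared diffs: [0.8972, 41.5819]
Distance = sqrt(42.4791) = 6.5176


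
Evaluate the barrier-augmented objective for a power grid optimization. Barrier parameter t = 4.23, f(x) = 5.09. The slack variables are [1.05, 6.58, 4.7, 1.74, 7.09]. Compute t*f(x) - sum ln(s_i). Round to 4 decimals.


Step 1: Compute log-barrier.
ln values: [0.0488, 1.884, 1.5476, 0.5539, 1.9587]
phi = -(0.0488 + 1.884 + 1.5476 + 0.5539 + 1.9587) = -5.993
Step 2: Compute augmented objective.
t*f(x) = 4.23*5.09 = 21.5307
Total = 21.5307 - 5.993 = 15.5377


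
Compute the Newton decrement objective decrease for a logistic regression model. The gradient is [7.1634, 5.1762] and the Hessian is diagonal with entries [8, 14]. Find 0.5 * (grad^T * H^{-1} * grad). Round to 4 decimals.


Step 1: H is diagonal, so H^(-1) * g = [0.8954, 0.3697].
Step 2: g^T H^(-1) g = sum_i g_i^2 / H_ii
  = (7.1634)^2/8 + (5.1762)^2/14
  = 6.4143 + 1.9138 = 8.3281
Step 3: Objective decrease = 0.5 * g^T H^(-1) g = 4.164


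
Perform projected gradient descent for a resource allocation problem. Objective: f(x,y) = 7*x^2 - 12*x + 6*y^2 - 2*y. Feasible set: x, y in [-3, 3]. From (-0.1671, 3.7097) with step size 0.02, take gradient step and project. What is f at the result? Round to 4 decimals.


Step 1: Compute gradient at (-0.1671, 3.7097).
grad_x = 2*7*-0.1671 - 12 = -14.3394
grad_y = 2*6*3.7097 - 2 = 42.5164
Step 2: Gradient step.
x_raw = -0.1671 - 0.02*-14.3394 = 0.1197
y_raw = 3.7097 - 0.02*42.5164 = 2.8594
Step 3: Project onto [-3, 3].
x_proj = clip(0.1197) = 0.1197
y_proj = clip(2.8594) = 2.8594
Step 4: Evaluate f.
f(0.1197, 2.8594) = 42.0013


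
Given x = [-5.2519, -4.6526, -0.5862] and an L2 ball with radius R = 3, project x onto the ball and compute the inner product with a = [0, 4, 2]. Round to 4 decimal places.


Step 1: Compute ||x|| (intermediates to 6 decimals).
||x|| = sqrt((-5.2519)^2 + (-4.6526)^2 + (-0.5862)^2) = 7.040793
Step 2: Project.
Since ||x|| > R, scale = R/||x|| = 3/7.040793 = 0.426088, proj(x) = scale * x
proj(x) = [-2.237772, -1.982417, -0.249773]
Step 3: Dot product.
a^T * proj(x) = 0*(-2.237772) + 4*(-1.982417) + 2*(-0.249773) = -8.4292


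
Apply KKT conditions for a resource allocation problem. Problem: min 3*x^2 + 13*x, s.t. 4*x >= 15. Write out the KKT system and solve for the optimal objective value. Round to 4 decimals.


Step 1: Try lambda = 0 (constraint inactive).
x_unc = -13/(2*3) = -2.1667
Check: 4*-2.1667 = -8.6668 < 15 -- violated!
Step 2: Constraint must be active: 4*x = 15
x* = 15/4 = 3.75
lambda = (2*3*3.75 + 13)/4 = 8.875
Step 3: Compute optimal value.
f(x*) = 3*3.75^2 + 13*3.75 = 90.9375


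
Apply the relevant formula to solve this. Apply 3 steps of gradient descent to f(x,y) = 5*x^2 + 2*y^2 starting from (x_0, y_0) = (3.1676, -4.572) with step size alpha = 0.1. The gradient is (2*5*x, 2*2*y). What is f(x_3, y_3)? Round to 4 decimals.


Gradient descent on f(x,y) = 5*x^2 + 2*y^2.
Starting point: (3.1676, -4.572), alpha = 0.1
Step 1: grad_x = 2*5*3.1676 = 31.676, grad_y = 2*2*-4.572 = -18.288
  x_1 = 3.1676 - 0.1*31.676 = 0.0
  y_1 = -4.572 - 0.1*-18.288 = -2.7432
Step 2: grad_x = 2*5*0.0 = 0.0, grad_y = 2*2*-2.7432 = -10.9728
  x_2 = 0.0 - 0.1*0.0 = 0.0
  y_2 = -2.7432 - 0.1*-10.9728 = -1.6459
Step 3: grad_x = 2*5*0.0 = 0.0, grad_y = 2*2*-1.6459 = -6.5837
  x_3 = 0.0 - 0.1*0.0 = 0.0
  y_3 = -1.6459 - 0.1*-6.5837 = -0.9876
f(0.0, -0.9876) = 5*0.0^2 + 2*(-0.9876)^2 = 1.9505


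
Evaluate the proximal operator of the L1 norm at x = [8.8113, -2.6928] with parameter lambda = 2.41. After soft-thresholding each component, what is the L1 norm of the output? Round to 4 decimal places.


Soft-thresholding with lambda = 2.41:
prox(8.8113) = sign(8.8113)*max(|8.8113| - 2.41, 0) = 6.4013
prox(-2.6928) = sign(-2.6928)*max(|-2.6928| - 2.41, 0) = -0.2828
prox(x) = [6.4013, -0.2828]
||prox(x)||_1 = 6.4013 + 0.2828 = 6.6841


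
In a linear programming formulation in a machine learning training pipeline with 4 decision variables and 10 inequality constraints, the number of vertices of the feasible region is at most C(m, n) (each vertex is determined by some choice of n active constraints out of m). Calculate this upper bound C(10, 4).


Each vertex corresponds to some choice of n active constraints out of m, so the number of vertices is at most C(m, n) = m! / (n!(m-n)!).
m = 10, n = 4
Numerator: 10 * 9 * 8 * 7
Denominator: 4! = 24
C(10, 4) = 210


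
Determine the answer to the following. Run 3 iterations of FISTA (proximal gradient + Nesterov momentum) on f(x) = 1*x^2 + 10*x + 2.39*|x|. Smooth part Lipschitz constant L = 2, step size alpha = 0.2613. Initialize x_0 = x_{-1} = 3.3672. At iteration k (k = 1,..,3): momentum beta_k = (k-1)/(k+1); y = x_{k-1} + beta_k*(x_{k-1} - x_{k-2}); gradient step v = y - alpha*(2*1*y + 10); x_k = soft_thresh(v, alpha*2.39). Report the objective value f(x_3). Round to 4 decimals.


FISTA on f(x) = 1*x^2 + 10*x + 2.39*|x|
L = 2, alpha = 0.2613
Iteration 1: beta = 0.0, y = 3.3672 + 0.0*(3.3672 - 3.3672) = 3.3672
  grad(y) = 16.7344, v = y - alpha*grad = -1.0055
  prox(v) = soft_thresh(-1.0055, 0.6245) = -0.381
Iteration 2: beta = 0.3333, y = -0.381 + 0.3333*(-0.381 - 3.3672) = -1.6304
  grad(y) = 6.7392, v = y - alpha*grad = -3.3913
  prox(v) = soft_thresh(-3.3913, 0.6245) = -2.7668
Iteration 3: beta = 0.5, y = -2.7668 + 0.5*(-2.7668 + 0.381) = -3.9598
  grad(y) = 2.0805, v = y - alpha*grad = -4.5034
  prox(v) = soft_thresh(-4.5034, 0.6245) = -3.8789
f(x_3) = 1*(-3.8789)^2 + 10*(-3.8789) + 2.39*|-3.8789| = -14.4726


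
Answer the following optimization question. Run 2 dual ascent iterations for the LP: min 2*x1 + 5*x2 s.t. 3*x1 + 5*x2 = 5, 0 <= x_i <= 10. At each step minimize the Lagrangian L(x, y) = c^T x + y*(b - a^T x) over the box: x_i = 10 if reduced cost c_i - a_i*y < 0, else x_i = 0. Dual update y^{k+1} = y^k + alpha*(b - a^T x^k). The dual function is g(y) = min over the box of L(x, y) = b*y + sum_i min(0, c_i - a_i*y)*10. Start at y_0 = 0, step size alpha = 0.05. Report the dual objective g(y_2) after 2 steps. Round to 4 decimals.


Dual ascent for LP: min 2*x1 + 5*x2, 3*x1 + 5*x2 = 5, 0 <= x_i <= 10
Step 1: y^k = 0.0, reduced costs: (2.0, 5.0)
  x^k = (0.0, 0.0), subgradient = b - a^T x = 5.0
  y^{k+1} = 0.0 + 0.05*5.0 = 0.25
Step 2: y^k = 0.25, reduced costs: (1.25, 3.75)
  x^k = (0.0, 0.0), subgradient = b - a^T x = 5.0
  y^{k+1} = 0.25 + 0.05*5.0 = 0.5
Dual objective at y_2 = 0.5: reduced costs (0.5, 2.5), box minimizer x = (0.0, 0.0)
g(y_2) = b*y + (c1 - a1*y)*x1 + (c2 - a2*y)*x2 = 5*0.5 + 0.5*0.0 + 2.5*0.0 = 2.5 + 0.0 + 0.0 = 2.5


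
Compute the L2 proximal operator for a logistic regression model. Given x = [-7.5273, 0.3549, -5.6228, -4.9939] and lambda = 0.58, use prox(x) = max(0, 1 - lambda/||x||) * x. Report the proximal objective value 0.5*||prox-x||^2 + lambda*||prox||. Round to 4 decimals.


Step 1: Compute ||x||.
||x|| = 10.6462
Step 2: Compute scaling factor.
scale = max(0, 1 - 0.58/10.6462) = 0.9455
Step 3: prox(x) = [-7.1172, 0.3356, -5.3165, -4.7218]
||prox(x)|| = 10.0662
Step 4: Proximal objective.
0.5*||prox-x||^2 = 0.1682
lambda*||prox|| = 5.8384
Total = 6.0066


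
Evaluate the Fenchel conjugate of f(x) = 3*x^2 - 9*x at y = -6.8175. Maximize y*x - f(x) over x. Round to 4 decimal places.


f*(y) = sup_x {y*x - a*x^2 - b*x} = sup_x {(y-b)*x - a*x^2}
FOC: (y - b) - 2a*x = 0 => x* = (y - b)/(2a)
x* = (-6.8175 + 9)/(2*3) = 0.3638
f*(-6.8175) = (y-b)^2/(4a) = (-6.8175 + 9)^2/(4*3)
= 4.7633/12 = 0.3969


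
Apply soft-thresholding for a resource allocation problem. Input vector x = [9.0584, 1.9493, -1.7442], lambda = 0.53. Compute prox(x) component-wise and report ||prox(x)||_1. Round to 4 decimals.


Soft-thresholding with lambda = 0.53:
prox(9.0584) = sign(9.0584)*max(|9.0584| - 0.53, 0) = 8.5284
prox(1.9493) = sign(1.9493)*max(|1.9493| - 0.53, 0) = 1.4193
prox(-1.7442) = sign(-1.7442)*max(|-1.7442| - 0.53, 0) = -1.2142
prox(x) = [8.5284, 1.4193, -1.2142]
||prox(x)||_1 = 8.5284 + 1.4193 + 1.2142 = 11.1619


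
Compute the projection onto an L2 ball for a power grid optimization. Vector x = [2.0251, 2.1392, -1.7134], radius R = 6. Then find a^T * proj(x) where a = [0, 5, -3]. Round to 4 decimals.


Step 1: Compute ||x|| (intermediates to 6 decimals).
||x|| = sqrt(2.0251^2 + 2.1392^2 + (-1.7134)^2) = 3.407777
Step 2: Project.
Since ||x|| <= R, proj = x (no scaling needed).
proj(x) = [2.0251, 2.1392, -1.7134]
Step 3: Dot product.
a^T * proj(x) = 0*2.0251 + 5*2.1392 - 3*(-1.7134) = 15.8362


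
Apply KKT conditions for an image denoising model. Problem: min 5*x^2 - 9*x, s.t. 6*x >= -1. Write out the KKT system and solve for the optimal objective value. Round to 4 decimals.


Step 1: Try lambda = 0 (constraint inactive).
Stationarity: 2*5*x - 9 = 0
x* = 9/(2*5) = 0.9
Check constraint: 6*0.9 = 5.4 >= -1 -- satisfied.
Step 2: Compute optimal value.
f(x*) = 5*0.9^2 - 9*0.9 = -4.05


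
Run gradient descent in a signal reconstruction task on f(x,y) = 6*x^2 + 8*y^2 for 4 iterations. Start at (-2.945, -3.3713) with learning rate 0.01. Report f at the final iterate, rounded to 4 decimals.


Gradient descent on f(x,y) = 6*x^2 + 8*y^2.
Starting point: (-2.945, -3.3713), alpha = 0.01
Step 1: grad_x = 2*6*-2.945 = -35.34, grad_y = 2*8*-3.3713 = -53.9408
  x_1 = -2.945 - 0.01*-35.34 = -2.5916
  y_1 = -3.3713 - 0.01*-53.9408 = -2.8319
Step 2: grad_x = 2*6*-2.5916 = -31.0992, grad_y = 2*8*-2.8319 = -45.3103
  x_2 = -2.5916 - 0.01*-31.0992 = -2.2806
  y_2 = -2.8319 - 0.01*-45.3103 = -2.3788
Step 3: grad_x = 2*6*-2.2806 = -27.3673, grad_y = 2*8*-2.3788 = -38.0606
  x_3 = -2.2806 - 0.01*-27.3673 = -2.0069
  y_3 = -2.3788 - 0.01*-38.0606 = -1.9982
Step 4: grad_x = 2*6*-2.0069 = -24.0832, grad_y = 2*8*-1.9982 = -31.9709
  x_4 = -2.0069 - 0.01*-24.0832 = -1.7661
  y_4 = -1.9982 - 0.01*-31.9709 = -1.6785
f(-1.7661, -1.6785) = 6*(-1.7661)^2 + 8*(-1.6785)^2 = 41.2529


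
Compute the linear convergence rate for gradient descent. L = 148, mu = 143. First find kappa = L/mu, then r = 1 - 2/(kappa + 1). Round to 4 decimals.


Step 1: Compute the condition number.
kappa = L/mu = 148/143 = 1.035
Step 2: Compute the convergence rate.
r = 1 - 2/(kappa + 1) = 1 - 2*mu/(L + mu) = (L - mu)/(L + mu) = 5/291 = 0.0172


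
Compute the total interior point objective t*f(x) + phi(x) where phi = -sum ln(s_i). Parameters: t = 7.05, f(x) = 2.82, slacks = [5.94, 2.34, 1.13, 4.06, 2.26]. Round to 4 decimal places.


Step 1: Compute log-barrier.
ln values: [1.7817, 0.8502, 0.1222, 1.4012, 0.8154]
phi = -(1.7817 + 0.8502 + 0.1222 + 1.4012 + 0.8154) = -4.9706
Step 2: Compute augmented objective.
t*f(x) = 7.05*2.82 = 19.881
Total = 19.881 - 4.9706 = 14.9104


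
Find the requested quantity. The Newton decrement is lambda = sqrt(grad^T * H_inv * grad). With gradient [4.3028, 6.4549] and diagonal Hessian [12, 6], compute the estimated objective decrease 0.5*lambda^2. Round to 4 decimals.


Step 1: H is diagonal, so H^(-1) * g = [0.3586, 1.0758].
Step 2: g^T H^(-1) g = sum_i g_i^2 / H_ii
  = (4.3028)^2/12 + (6.4549)^2/6
  = 1.5428 + 6.9443 = 8.4871
Step 3: Objective decrease = 0.5 * g^T H^(-1) g = 4.2436


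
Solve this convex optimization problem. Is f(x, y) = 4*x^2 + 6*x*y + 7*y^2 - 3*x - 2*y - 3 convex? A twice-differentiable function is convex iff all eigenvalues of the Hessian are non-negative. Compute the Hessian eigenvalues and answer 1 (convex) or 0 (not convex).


The Hessian of f(x,y) = 4*x^2 + 6*x*y + 7*y^2 - 3*x - 2*y - 3 is:
H = [[8, 6], [6, 14]]
Trace = 8 + 14 = 22
Determinant = 8*14 - (6)^2 = 76
Discriminant = (22)^2 - 4*76 = 180.0
Eigenvalues: lambda_1 = 4.2918, lambda_2 = 17.7082
The function is convex.

1


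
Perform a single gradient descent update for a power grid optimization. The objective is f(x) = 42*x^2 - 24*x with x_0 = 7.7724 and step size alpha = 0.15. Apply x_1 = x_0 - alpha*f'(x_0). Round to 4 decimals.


We compute the gradient at x_0 and apply the update.
f'(x) = 84*x - 24
f'(7.7724) = 84*7.7724 - 24 = 628.8816
x_1 = 7.7724 - 0.15*628.8816 = -86.5598


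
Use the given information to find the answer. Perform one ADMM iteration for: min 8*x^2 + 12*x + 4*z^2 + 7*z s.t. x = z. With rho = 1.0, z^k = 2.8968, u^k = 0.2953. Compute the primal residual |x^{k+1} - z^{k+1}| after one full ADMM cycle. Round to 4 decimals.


ADMM iteration with rho = 1.0, z^k = 2.8968, u^k = 0.2953
Step 1: x-update.
Minimize 8*x^2 + 12*x + (1.0/2)*(x - 2.8968 + 0.2953)^2
FOC: (2*8 + 1.0)*x = -12 + 1.0*(2.8968 - 0.2953)
x^{k+1} = -0.5529
Step 2: z-update.
Minimize 4*z^2 + 7*z + (1.0/2)*(-0.5529 - z + 0.2953)^2
FOC: (2*4 + 1.0)*z = -7 + 1.0*(-0.5529 + 0.2953)
z^{k+1} = -0.8064
Step 3: u-update.
u^{k+1} = 0.2953 - 0.5529 + 0.8064 = 0.5488
Step 4: Primal residual = |-0.5529 + 0.8064| = 0.2535


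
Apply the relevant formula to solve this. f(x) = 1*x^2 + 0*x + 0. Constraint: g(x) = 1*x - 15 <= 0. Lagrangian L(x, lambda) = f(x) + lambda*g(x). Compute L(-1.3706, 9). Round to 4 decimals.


Step 1: Evaluate f(x).
f(-1.3706) = 1*(-1.3706)^2 + 0*(-1.3706) + 0 = 1.8785
Step 2: Evaluate g(x).
g(-1.3706) = 1*-1.3706 - 15 = -16.3706
Step 3: Compute Lagrangian.
L = 1.8785 + 9*-16.3706 = -145.4569


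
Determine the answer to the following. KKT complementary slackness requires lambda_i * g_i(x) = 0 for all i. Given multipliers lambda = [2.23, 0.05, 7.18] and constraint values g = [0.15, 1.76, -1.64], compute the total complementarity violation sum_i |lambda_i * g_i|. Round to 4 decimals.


KKT complementary slackness check:
lambda_1 * g_1 = 2.23 * 0.15 = 0.3345
lambda_2 * g_2 = 0.05 * 1.76 = 0.088
lambda_3 * g_3 = 7.18 * -1.64 = -11.7752
Total violation = 0.3345 + 0.088 + 11.7752 = 12.1977


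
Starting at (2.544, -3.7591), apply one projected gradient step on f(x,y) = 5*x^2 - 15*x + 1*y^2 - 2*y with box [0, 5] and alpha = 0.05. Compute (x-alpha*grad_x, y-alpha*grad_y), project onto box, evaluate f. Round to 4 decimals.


Step 1: Compute gradient at (2.544, -3.7591).
grad_x = 2*5*2.544 - 15 = 10.44
grad_y = 2*1*-3.7591 - 2 = -9.5182
Step 2: Gradient step.
x_raw = 2.544 - 0.05*10.44 = 2.022
y_raw = -3.7591 - 0.05*-9.5182 = -3.2832
Step 3: Project onto [0, 5].
x_proj = clip(2.022) = 2.022
y_proj = clip(-3.2832) = 0.0
Step 4: Evaluate f.
f(2.022, 0.0) = -9.8876


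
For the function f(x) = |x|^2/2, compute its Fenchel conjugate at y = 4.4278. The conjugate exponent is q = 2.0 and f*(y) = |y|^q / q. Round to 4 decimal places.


The conjugate exponent q satisfies 1/p + 1/q = 1.
p = 2, so q = 2/(2 - 1) = 2.0
|y|^q = 4.4278^2.0 = 19.6054
f*(4.4278) = 19.6054 / 2.0 = 9.8027


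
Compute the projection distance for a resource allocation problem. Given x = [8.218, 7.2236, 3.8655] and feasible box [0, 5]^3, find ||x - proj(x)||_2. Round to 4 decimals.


Project each component onto [0, 5].
clip(8.218) = 5.0, clip(7.2236) = 5.0, clip(3.8655) = 3.8655
Projection = [5.0, 5.0, 3.8655]
Squared diffs: [10.3555, 4.9444, 0.0]
Distance = sqrt(15.2999) = 3.9115


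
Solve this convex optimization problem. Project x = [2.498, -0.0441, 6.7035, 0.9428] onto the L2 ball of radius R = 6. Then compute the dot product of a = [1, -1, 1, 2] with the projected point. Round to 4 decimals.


Step 1: Compute ||x|| (intermediates to 6 decimals).
||x|| = sqrt(2.498^2 + (-0.0441)^2 + 6.7035^2 + 0.9428^2) = 7.215797
Step 2: Project.
Since ||x|| > R, scale = R/||x|| = 6/7.215797 = 0.831509, proj(x) = scale * x
proj(x) = [2.077109, -0.03667, 5.574021, 0.783947]
Step 3: Dot product.
a^T * proj(x) = 1*2.077109 - 1*(-0.03667) + 1*5.574021 + 2*0.783947 = 9.2557


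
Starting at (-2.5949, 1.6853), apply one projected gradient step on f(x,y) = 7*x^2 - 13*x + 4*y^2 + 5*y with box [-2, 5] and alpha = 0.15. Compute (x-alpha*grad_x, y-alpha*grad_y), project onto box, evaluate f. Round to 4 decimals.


Step 1: Compute gradient at (-2.5949, 1.6853).
grad_x = 2*7*-2.5949 - 13 = -49.3286
grad_y = 2*4*1.6853 + 5 = 18.4824
Step 2: Gradient step.
x_raw = -2.5949 - 0.15*-49.3286 = 4.8044
y_raw = 1.6853 - 0.15*18.4824 = -1.0871
Step 3: Project onto [-2, 5].
x_proj = clip(4.8044) = 4.8044
y_proj = clip(-1.0871) = -1.0871
Step 4: Evaluate f.
f(4.8044, -1.0871) = 98.4096


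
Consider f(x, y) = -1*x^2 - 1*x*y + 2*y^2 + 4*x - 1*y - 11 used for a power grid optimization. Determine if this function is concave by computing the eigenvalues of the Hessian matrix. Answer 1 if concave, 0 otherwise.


The Hessian of f(x,y) = -1*x^2 - 1*x*y + 2*y^2 + 4*x - 1*y - 11 is:
H = [[-2, -1], [-1, 4]]
Trace = -2 + 4 = 2
Determinant = -2*4 - (-1)^2 = -9
Discriminant = (2)^2 - 4*-9 = 40.0
Eigenvalues: lambda_1 = -2.1623, lambda_2 = 4.1623
The function is not concave.

0


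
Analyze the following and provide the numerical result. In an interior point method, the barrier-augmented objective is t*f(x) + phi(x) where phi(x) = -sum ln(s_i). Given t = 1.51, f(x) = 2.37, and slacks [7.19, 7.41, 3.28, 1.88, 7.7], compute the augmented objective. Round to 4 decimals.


Step 1: Compute log-barrier.
ln values: [1.9727, 2.0028, 1.1878, 0.6313, 2.0412]
phi = -(1.9727 + 2.0028 + 1.1878 + 0.6313 + 2.0412) = -7.8359
Step 2: Compute augmented objective.
t*f(x) = 1.51*2.37 = 3.5787
Total = 3.5787 - 7.8359 = -4.2572


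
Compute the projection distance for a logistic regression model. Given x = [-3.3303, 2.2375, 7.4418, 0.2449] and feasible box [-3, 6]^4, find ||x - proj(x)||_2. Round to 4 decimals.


Project each component onto [-3, 6].
clip(-3.3303) = -3.0, clip(2.2375) = 2.2375, clip(7.4418) = 6.0, clip(0.2449) = 0.2449
Projection = [-3.0, 2.2375, 6.0, 0.2449]
Squared diffs: [0.1091, 0.0, 2.0788, 0.0]
Distance = sqrt(2.1879) = 1.4792


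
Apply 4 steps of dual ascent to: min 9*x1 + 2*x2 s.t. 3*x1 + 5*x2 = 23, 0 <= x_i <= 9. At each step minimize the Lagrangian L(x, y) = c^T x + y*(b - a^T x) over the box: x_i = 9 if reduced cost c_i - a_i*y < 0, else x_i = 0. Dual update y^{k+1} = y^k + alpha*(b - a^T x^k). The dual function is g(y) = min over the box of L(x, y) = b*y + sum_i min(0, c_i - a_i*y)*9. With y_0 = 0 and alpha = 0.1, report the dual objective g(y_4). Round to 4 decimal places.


Dual ascent for LP: min 9*x1 + 2*x2, 3*x1 + 5*x2 = 23, 0 <= x_i <= 9
Step 1: y^k = 0.0, reduced costs: (9.0, 2.0)
  x^k = (0.0, 0.0), subgradient = b - a^T x = 23.0
  y^{k+1} = 0.0 + 0.1*23.0 = 2.3
Step 2: y^k = 2.3, reduced costs: (2.1, -9.5)
  x^k = (0.0, 9.0), subgradient = b - a^T x = -22.0
  y^{k+1} = 2.3 + 0.1*-22.0 = 0.1
Step 3: y^k = 0.1, reduced costs: (8.7, 1.5)
  x^k = (0.0, 0.0), subgradient = b - a^T x = 23.0
  y^{k+1} = 0.1 + 0.1*23.0 = 2.4
Step 4: y^k = 2.4, reduced costs: (1.8, -10.0)
  x^k = (0.0, 9.0), subgradient = b - a^T x = -22.0
  y^{k+1} = 2.4 + 0.1*-22.0 = 0.2
Dual objective at y_4 = 0.2: reduced costs (8.4, 1.0), box minimizer x = (0.0, 0.0)
g(y_4) = b*y + (c1 - a1*y)*x1 + (c2 - a2*y)*x2 = 23*0.2 + 8.4*0.0 + 1.0*0.0 = 4.6 + 0.0 + 0.0 = 4.6


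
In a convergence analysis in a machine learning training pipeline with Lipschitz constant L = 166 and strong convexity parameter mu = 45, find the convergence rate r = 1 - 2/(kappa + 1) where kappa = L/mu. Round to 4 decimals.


Step 1: Compute the condition number.
kappa = L/mu = 166/45 = 3.6889
Step 2: Compute the convergence rate.
r = 1 - 2/(kappa + 1) = 1 - 2*mu/(L + mu) = (L - mu)/(L + mu) = 121/211 = 0.5735


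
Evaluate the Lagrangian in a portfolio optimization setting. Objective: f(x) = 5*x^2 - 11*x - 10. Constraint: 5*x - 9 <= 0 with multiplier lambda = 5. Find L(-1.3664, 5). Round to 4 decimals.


Step 1: Evaluate f(x).
f(-1.3664) = 5*(-1.3664)^2 - 11*(-1.3664) - 10 = 14.3656
Step 2: Evaluate g(x).
g(-1.3664) = 5*-1.3664 - 9 = -15.832
Step 3: Compute Lagrangian.
L = 14.3656 + 5*-15.832 = -64.7944


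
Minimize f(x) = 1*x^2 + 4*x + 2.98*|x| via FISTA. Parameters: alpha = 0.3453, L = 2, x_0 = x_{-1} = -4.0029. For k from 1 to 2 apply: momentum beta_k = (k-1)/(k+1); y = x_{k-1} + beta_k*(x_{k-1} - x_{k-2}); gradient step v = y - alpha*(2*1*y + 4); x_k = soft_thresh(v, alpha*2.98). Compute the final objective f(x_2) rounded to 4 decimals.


FISTA on f(x) = 1*x^2 + 4*x + 2.98*|x|
L = 2, alpha = 0.3453
Iteration 1: beta = 0.0, y = -4.0029 + 0.0*(-4.0029 + 4.0029) = -4.0029
  grad(y) = -4.0058, v = y - alpha*grad = -2.6197
  prox(v) = soft_thresh(-2.6197, 1.029) = -1.5907
Iteration 2: beta = 0.3333, y = -1.5907 + 0.3333*(-1.5907 + 4.0029) = -0.7866
  grad(y) = 2.4267, v = y - alpha*grad = -1.6246
  prox(v) = soft_thresh(-1.6246, 1.029) = -0.5956
f(x_2) = 1*(-0.5956)^2 + 4*(-0.5956) + 2.98*|-0.5956| = -0.2528


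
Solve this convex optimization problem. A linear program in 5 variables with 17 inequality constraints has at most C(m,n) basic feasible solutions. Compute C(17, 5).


Each vertex corresponds to some choice of n active constraints out of m, so the number of vertices is at most C(m, n) = m! / (n!(m-n)!).
m = 17, n = 5
Numerator: 17 * 16 * 15 * 14 * 13
Denominator: 5! = 120
C(17, 5) = 6188


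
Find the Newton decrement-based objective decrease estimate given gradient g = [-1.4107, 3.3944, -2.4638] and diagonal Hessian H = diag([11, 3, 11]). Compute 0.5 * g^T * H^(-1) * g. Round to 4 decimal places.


Step 1: H is diagonal, so H^(-1) * g = [-0.1282, 1.1315, -0.224].
Step 2: g^T H^(-1) g = sum_i g_i^2 / H_ii
  = (-1.4107)^2/11 + (3.3944)^2/3 + (-2.4638)^2/11
  = 0.1809 + 3.8407 + 0.5518 = 4.5734
Step 3: Objective decrease = 0.5 * g^T H^(-1) g = 2.2867


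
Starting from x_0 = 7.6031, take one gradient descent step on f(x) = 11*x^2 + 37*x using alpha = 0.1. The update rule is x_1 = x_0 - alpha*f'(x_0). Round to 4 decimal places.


We compute the gradient at x_0 and apply the update.
f'(x) = 22*x + 37
f'(7.6031) = 22*7.6031 + 37 = 204.2682
x_1 = 7.6031 - 0.1*204.2682 = -12.8237


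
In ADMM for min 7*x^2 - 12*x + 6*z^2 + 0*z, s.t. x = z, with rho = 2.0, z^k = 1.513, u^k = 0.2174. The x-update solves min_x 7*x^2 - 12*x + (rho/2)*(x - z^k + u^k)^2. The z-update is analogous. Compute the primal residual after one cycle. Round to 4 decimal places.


ADMM iteration with rho = 2.0, z^k = 1.513, u^k = 0.2174
Step 1: x-update.
Minimize 7*x^2 - 12*x + (2.0/2)*(x - 1.513 + 0.2174)^2
FOC: (2*7 + 2.0)*x = 12 + 2.0*(1.513 - 0.2174)
x^{k+1} = 0.912
Step 2: z-update.
Minimize 6*z^2 + 0*z + (2.0/2)*(0.912 - z + 0.2174)^2
FOC: (2*6 + 2.0)*z = 0 + 2.0*(0.912 + 0.2174)
z^{k+1} = 0.1613
Step 3: u-update.
u^{k+1} = 0.2174 + 0.912 - 0.1613 = 0.968
Step 4: Primal residual = |0.912 - 0.1613| = 0.7506


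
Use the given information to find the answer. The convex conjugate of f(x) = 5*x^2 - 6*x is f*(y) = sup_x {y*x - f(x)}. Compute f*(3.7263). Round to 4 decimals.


f*(y) = sup_x {y*x - a*x^2 - b*x} = sup_x {(y-b)*x - a*x^2}
FOC: (y - b) - 2a*x = 0 => x* = (y - b)/(2a)
x* = (3.7263 + 6)/(2*5) = 0.9726
f*(3.7263) = (y-b)^2/(4a) = (3.7263 + 6)^2/(4*5)
= 94.6009/20 = 4.73


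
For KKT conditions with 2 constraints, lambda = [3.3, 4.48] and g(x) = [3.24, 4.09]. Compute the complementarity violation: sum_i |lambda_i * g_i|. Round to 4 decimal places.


KKT complementary slackness check:
lambda_1 * g_1 = 3.3 * 3.24 = 10.692
lambda_2 * g_2 = 4.48 * 4.09 = 18.3232
Total violation = 10.692 + 18.3232 = 29.0152


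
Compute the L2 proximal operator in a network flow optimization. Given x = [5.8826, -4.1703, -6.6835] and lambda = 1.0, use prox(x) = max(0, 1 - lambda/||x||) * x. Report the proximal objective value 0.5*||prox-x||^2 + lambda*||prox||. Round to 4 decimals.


Step 1: Compute ||x||.
||x|| = 9.8319
Step 2: Compute scaling factor.
scale = max(0, 1 - 1.0/9.8319) = 0.8983
Step 3: prox(x) = [5.2843, -3.7461, -6.0037]
||prox(x)|| = 8.8319
Step 4: Proximal objective.
0.5*||prox-x||^2 = 0.5
lambda*||prox|| = 8.8319
Total = 9.3319


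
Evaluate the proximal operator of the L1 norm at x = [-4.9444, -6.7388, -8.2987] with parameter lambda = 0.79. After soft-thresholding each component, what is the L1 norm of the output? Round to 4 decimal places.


Soft-thresholding with lambda = 0.79:
prox(-4.9444) = sign(-4.9444)*max(|-4.9444| - 0.79, 0) = -4.1544
prox(-6.7388) = sign(-6.7388)*max(|-6.7388| - 0.79, 0) = -5.9488
prox(-8.2987) = sign(-8.2987)*max(|-8.2987| - 0.79, 0) = -7.5087
prox(x) = [-4.1544, -5.9488, -7.5087]
||prox(x)||_1 = 4.1544 + 5.9488 + 7.5087 = 17.6119


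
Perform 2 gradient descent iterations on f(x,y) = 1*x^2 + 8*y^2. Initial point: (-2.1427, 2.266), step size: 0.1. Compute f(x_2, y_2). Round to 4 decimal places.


Gradient descent on f(x,y) = 1*x^2 + 8*y^2.
Starting point: (-2.1427, 2.266), alpha = 0.1
Step 1: grad_x = 2*1*-2.1427 = -4.2854, grad_y = 2*8*2.266 = 36.256
  x_1 = -2.1427 - 0.1*-4.2854 = -1.7142
  y_1 = 2.266 - 0.1*36.256 = -1.3596
Step 2: grad_x = 2*1*-1.7142 = -3.4283, grad_y = 2*8*-1.3596 = -21.7536
  x_2 = -1.7142 - 0.1*-3.4283 = -1.3713
  y_2 = -1.3596 - 0.1*-21.7536 = 0.8158
f(-1.3713, 0.8158) = 1*(-1.3713)^2 + 8*0.8158^2 = 7.2043
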